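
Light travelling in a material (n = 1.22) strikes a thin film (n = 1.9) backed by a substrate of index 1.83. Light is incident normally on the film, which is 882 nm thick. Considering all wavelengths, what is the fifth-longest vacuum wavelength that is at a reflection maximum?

Top surface (1.22 → 1.9): reflection off a higher-index medium gives a half-wave phase shift.
Bottom surface (1.9 → 1.83): reflection off a lower-index medium gives no phase shift.
Net: one phase inversion between the two reflected rays.
For maximum reflection here: 2 n t = (m + ½) λ.
λ = 2 n t / (m + ½). The fifth-longest wavelength is m = 4: λ = 2 × 1.9 × 882 / 4.50 = 745 nm.

745 nm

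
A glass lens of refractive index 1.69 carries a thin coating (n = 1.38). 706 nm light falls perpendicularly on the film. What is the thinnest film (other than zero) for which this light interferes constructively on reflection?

256 nm

At the upper boundary (n = 1.0 to n = 1.38) the reflected ray undergoes a half-wave phase shift.
At the lower boundary (n = 1.38 to n = 1.69) the reflected ray undergoes a half-wave phase shift.
Net: no relative phase inversion (both shifts match).
So the condition for constructive reflection is 2 n t = m λ.
Minimum nonzero at m = 1: t = λ / (2 n) = 706 / (2 × 1.38) = 256 nm.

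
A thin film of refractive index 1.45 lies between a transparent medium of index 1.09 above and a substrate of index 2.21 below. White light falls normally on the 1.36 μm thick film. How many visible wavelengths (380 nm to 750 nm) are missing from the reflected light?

5

At the upper boundary (n = 1.09 to n = 1.45) the reflected ray undergoes a half-wave phase shift.
Bottom surface (1.45 → 2.21): reflection off a higher-index medium gives a half-wave phase shift.
The two reflections carry the same phase change, so no net offset.
With no net inversion, destructive interference in reflection requires 2 n t = (m + ½) λ.
λ = 2 n t / (m + ½) = 3944 / (m + ½) nm.
m=4: 876 nm (IR); m=5: 717 nm (visible); m=6: 607 nm (visible); m=7: 526 nm (visible); m=8: 464 nm (visible); m=9: 415 nm (visible); m=10: 376 nm (UV).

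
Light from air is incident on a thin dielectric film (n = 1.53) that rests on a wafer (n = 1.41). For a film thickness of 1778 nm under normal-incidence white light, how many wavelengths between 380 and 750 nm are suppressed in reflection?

Ray reflecting at the top interface goes from n = 1.0 toward n = 1.53: a half-wave phase shift.
Bottom surface (1.53 → 1.41): reflection off a lower-index medium gives no phase shift.
The two reflections differ by half a wavelength.
For weak reflection here: 2 n t = m λ.
λ = 2 n t / m = 5441 / m nm.
m=7: 777 nm (IR); m=8: 680 nm (visible); m=9: 605 nm (visible); m=10: 544 nm (visible); m=11: 495 nm (visible); m=12: 453 nm (visible); m=13: 419 nm (visible); m=14: 389 nm (visible); m=15: 363 nm (UV).

7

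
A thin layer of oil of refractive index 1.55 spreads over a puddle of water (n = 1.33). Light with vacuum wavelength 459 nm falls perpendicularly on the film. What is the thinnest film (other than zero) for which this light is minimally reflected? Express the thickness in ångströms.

Ray reflecting at the top interface goes from n = 1.0 toward n = 1.55: a half-wave phase shift.
Bottom surface (1.55 → 1.33): reflection off a lower-index medium gives no phase shift.
Exactly one π shift → a net half-wave offset.
So the condition for destructive reflection is 2 n t = m λ.
Minimum nonzero at m = 1: t = λ / (2 n) = 459 / (2 × 1.55) = 148 nm.

1481 Å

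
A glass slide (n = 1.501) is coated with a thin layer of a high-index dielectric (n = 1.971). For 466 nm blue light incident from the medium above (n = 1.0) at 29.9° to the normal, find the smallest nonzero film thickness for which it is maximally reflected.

Ray reflecting at the top interface goes from n = 1.0 toward n = 1.971: a half-wave phase shift.
At the lower boundary (n = 1.971 to n = 1.501) the reflected ray undergoes no phase shift.
Net: one phase inversion between the two reflected rays.
So the condition for constructive reflection is 2 n t cos θ_r = (m + ½) λ.
Snell's law: 1.0 sin 29.9° = 1.971 sin θ_r → sin θ_r = 0.253, cos θ_r = 0.967.
Minimum at m = 0: t = λ / (4 n cos θ_r) = 466 / (4 × 1.971 × 0.967) = 61.1 nm.

61.1 nm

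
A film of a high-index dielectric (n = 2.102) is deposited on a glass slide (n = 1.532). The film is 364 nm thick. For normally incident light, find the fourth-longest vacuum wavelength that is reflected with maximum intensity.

At the upper boundary (n = 1.0 to n = 2.102) the reflected ray undergoes a half-wave phase shift.
At the lower boundary (n = 2.102 to n = 1.532) the reflected ray undergoes no phase shift.
The two reflections differ by half a wavelength.
With one net inversion, constructive interference in reflection requires 2 n t = (m + ½) λ.
λ = 2 n t / (m + ½). The fourth-longest wavelength is m = 3: λ = 2 × 2.102 × 364 / 3.50 = 437 nm.

437 nm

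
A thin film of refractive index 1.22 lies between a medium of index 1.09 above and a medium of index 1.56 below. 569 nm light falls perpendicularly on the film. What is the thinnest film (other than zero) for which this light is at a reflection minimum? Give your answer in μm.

0.117 μm

Ray reflecting at the top interface goes from n = 1.09 toward n = 1.22: a half-wave phase shift.
Ray reflecting at the bottom interface goes from n = 1.22 toward n = 1.56: a half-wave phase shift.
Net: no relative phase inversion (both shifts match).
So the condition for destructive reflection is 2 n t = (m + ½) λ.
Minimum at m = 0: t = λ / (4 n) = 569 / (4 × 1.22) = 117 nm.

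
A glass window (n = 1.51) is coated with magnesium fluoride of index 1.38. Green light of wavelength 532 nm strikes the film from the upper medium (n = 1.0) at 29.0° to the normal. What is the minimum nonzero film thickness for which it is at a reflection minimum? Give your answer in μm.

Ray reflecting at the top interface goes from n = 1.0 toward n = 1.38: a half-wave phase shift.
Bottom surface (1.38 → 1.51): reflection off a higher-index medium gives a half-wave phase shift.
Net: no relative phase inversion (both shifts match).
With no net inversion, destructive interference in reflection requires 2 n t cos θ_r = (m + ½) λ.
Snell's law: 1.0 sin 29.0° = 1.38 sin θ_r → sin θ_r = 0.351, cos θ_r = 0.936.
Minimum at m = 0: t = λ / (4 n cos θ_r) = 532 / (4 × 1.38 × 0.936) = 103 nm.

0.103 μm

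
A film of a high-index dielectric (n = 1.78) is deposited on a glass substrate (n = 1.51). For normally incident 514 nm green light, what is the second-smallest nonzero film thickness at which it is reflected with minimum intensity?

Top surface (1.0 → 1.78): reflection off a higher-index medium gives a half-wave phase shift.
Ray reflecting at the bottom interface goes from n = 1.78 toward n = 1.51: no phase shift.
The two reflections differ by half a wavelength.
For dark reflection here: 2 n t = m λ.
The second-smallest nonzero thickness corresponds to m = 2: t = m λ / (2 n) = 2.00 × 514 / (2 × 1.78) = 289 nm.

289 nm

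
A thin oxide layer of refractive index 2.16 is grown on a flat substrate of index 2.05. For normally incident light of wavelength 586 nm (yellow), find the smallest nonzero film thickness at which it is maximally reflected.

67.8 nm

At the upper boundary (n = 1.0 to n = 2.16) the reflected ray undergoes a half-wave phase shift.
At the lower boundary (n = 2.16 to n = 2.05) the reflected ray undergoes no phase shift.
Exactly one π shift → a net half-wave offset.
With one net inversion, constructive interference in reflection requires 2 n t = (m + ½) λ.
Minimum at m = 0: t = λ / (4 n) = 586 / (4 × 2.16) = 67.8 nm.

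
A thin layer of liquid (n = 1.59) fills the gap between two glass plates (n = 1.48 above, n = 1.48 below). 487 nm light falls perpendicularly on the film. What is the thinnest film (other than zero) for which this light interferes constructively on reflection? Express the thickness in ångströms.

Top surface (1.48 → 1.59): reflection off a higher-index medium gives a half-wave phase shift.
Bottom surface (1.59 → 1.48): reflection off a lower-index medium gives no phase shift.
Exactly one π shift → a net half-wave offset.
With one net inversion, constructive interference in reflection requires 2 n t = (m + ½) λ.
Minimum at m = 0: t = λ / (4 n) = 487 / (4 × 1.59) = 76.6 nm.

766 Å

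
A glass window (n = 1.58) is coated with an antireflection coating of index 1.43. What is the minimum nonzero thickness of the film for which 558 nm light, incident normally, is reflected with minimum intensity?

Ray reflecting at the top interface goes from n = 1.0 toward n = 1.43: a half-wave phase shift.
Ray reflecting at the bottom interface goes from n = 1.43 toward n = 1.58: a half-wave phase shift.
Net: no relative phase inversion (both shifts match).
With no net inversion, destructive interference in reflection requires 2 n t = (m + ½) λ.
Minimum at m = 0: t = λ / (4 n) = 558 / (4 × 1.43) = 97.6 nm.

97.6 nm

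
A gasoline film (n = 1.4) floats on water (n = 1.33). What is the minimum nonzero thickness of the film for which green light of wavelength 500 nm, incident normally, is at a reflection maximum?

89.3 nm

Ray reflecting at the top interface goes from n = 1.0 toward n = 1.4: a half-wave phase shift.
At the lower boundary (n = 1.4 to n = 1.33) the reflected ray undergoes no phase shift.
Exactly one π shift → a net half-wave offset.
With one net inversion, constructive interference in reflection requires 2 n t = (m + ½) λ.
Minimum at m = 0: t = λ / (4 n) = 500 / (4 × 1.4) = 89.3 nm.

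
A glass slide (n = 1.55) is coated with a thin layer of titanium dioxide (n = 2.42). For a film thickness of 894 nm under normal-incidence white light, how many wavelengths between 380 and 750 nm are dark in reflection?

6

Ray reflecting at the top interface goes from n = 1.0 toward n = 2.42: a half-wave phase shift.
Ray reflecting at the bottom interface goes from n = 2.42 toward n = 1.55: no phase shift.
Net: one phase inversion between the two reflected rays.
With one net inversion, destructive interference in reflection requires 2 n t = m λ.
λ = 2 n t / m = 4327 / m nm.
m=5: 865 nm (IR); m=6: 721 nm (visible); m=7: 618 nm (visible); m=8: 541 nm (visible); m=9: 481 nm (visible); m=10: 433 nm (visible); m=11: 393 nm (visible); m=12: 361 nm (UV).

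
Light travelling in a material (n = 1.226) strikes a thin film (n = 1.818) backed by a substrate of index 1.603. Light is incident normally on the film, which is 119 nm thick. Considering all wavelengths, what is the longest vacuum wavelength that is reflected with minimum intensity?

433 nm

At the upper boundary (n = 1.226 to n = 1.818) the reflected ray undergoes a half-wave phase shift.
Bottom surface (1.818 → 1.603): reflection off a lower-index medium gives no phase shift.
The two reflections differ by half a wavelength.
So the condition for destructive reflection is 2 n t = m λ.
λ = 2 n t / m. The longest wavelength is m = 1: λ = 2 × 1.818 × 119 / 1.00 = 433 nm.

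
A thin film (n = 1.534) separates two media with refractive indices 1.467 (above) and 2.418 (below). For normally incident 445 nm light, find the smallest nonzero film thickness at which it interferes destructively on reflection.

72.5 nm

Ray reflecting at the top interface goes from n = 1.467 toward n = 1.534: a half-wave phase shift.
Bottom surface (1.534 → 2.418): reflection off a higher-index medium gives a half-wave phase shift.
The two reflections carry the same phase change, so no net offset.
For weak reflection here: 2 n t = (m + ½) λ.
Minimum at m = 0: t = λ / (4 n) = 445 / (4 × 1.534) = 72.5 nm.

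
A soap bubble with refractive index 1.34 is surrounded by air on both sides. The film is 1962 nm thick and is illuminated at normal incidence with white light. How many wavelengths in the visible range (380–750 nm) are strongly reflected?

7

Top surface (1.0 → 1.34): reflection off a higher-index medium gives a half-wave phase shift.
Bottom surface (1.34 → 1.0): reflection off a lower-index medium gives no phase shift.
The two reflections differ by half a wavelength.
With one net inversion, constructive interference in reflection requires 2 n t = (m + ½) λ.
λ = 2 n t / (m + ½) = 5258 / (m + ½) nm.
m=6: 809 nm (IR); m=7: 701 nm (visible); m=8: 619 nm (visible); m=9: 553 nm (visible); m=10: 501 nm (visible); m=11: 457 nm (visible); m=12: 421 nm (visible); m=13: 389 nm (visible); m=14: 363 nm (UV).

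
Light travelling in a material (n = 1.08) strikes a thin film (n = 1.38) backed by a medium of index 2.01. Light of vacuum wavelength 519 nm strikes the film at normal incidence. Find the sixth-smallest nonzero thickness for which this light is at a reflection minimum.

Ray reflecting at the top interface goes from n = 1.08 toward n = 1.38: a half-wave phase shift.
At the lower boundary (n = 1.38 to n = 2.01) the reflected ray undergoes a half-wave phase shift.
The two reflections carry the same phase change, so no net offset.
So the condition for destructive reflection is 2 n t = (m + ½) λ.
The sixth-smallest nonzero thickness corresponds to m = 5: t = (m + ½) λ / (2 n) = 5.50 × 519 / (2 × 1.38) = 1034 nm.

1034 nm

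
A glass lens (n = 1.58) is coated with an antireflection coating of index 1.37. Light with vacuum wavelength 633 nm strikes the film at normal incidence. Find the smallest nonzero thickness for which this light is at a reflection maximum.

231 nm

Ray reflecting at the top interface goes from n = 1.0 toward n = 1.37: a half-wave phase shift.
At the lower boundary (n = 1.37 to n = 1.58) the reflected ray undergoes a half-wave phase shift.
The two reflections carry the same phase change, so no net offset.
For maximum reflection here: 2 n t = m λ.
The smallest nonzero thickness corresponds to m = 1: t = m λ / (2 n) = 1.00 × 633 / (2 × 1.37) = 231 nm.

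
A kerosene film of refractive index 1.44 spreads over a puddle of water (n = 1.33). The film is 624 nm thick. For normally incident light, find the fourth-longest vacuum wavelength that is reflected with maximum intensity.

Top surface (1.0 → 1.44): reflection off a higher-index medium gives a half-wave phase shift.
Ray reflecting at the bottom interface goes from n = 1.44 toward n = 1.33: no phase shift.
Exactly one π shift → a net half-wave offset.
With one net inversion, constructive interference in reflection requires 2 n t = (m + ½) λ.
λ = 2 n t / (m + ½). The fourth-longest wavelength is m = 3: λ = 2 × 1.44 × 624 / 3.50 = 513 nm.

513 nm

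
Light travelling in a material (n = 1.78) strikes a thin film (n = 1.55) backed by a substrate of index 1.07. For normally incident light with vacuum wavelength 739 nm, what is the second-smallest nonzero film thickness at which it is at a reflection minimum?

Ray reflecting at the top interface goes from n = 1.78 toward n = 1.55: no phase shift.
Bottom surface (1.55 → 1.07): reflection off a lower-index medium gives no phase shift.
Net: no relative phase inversion (both shifts match).
For weak reflection here: 2 n t = (m + ½) λ.
The second-smallest nonzero thickness corresponds to m = 1: t = (m + ½) λ / (2 n) = 1.50 × 739 / (2 × 1.55) = 358 nm.

358 nm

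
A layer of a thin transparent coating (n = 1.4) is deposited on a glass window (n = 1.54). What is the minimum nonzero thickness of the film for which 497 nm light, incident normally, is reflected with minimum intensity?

Top surface (1.0 → 1.4): reflection off a higher-index medium gives a half-wave phase shift.
At the lower boundary (n = 1.4 to n = 1.54) the reflected ray undergoes a half-wave phase shift.
Zero or two π shifts → no net half-wave offset.
So the condition for destructive reflection is 2 n t = (m + ½) λ.
Minimum at m = 0: t = λ / (4 n) = 497 / (4 × 1.4) = 88.8 nm.

88.8 nm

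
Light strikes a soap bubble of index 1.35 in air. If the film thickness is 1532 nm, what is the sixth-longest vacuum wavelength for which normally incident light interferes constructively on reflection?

Top surface (1.0 → 1.35): reflection off a higher-index medium gives a half-wave phase shift.
Ray reflecting at the bottom interface goes from n = 1.35 toward n = 1.0: no phase shift.
Exactly one π shift → a net half-wave offset.
So the condition for constructive reflection is 2 n t = (m + ½) λ.
λ = 2 n t / (m + ½). The sixth-longest wavelength is m = 5: λ = 2 × 1.35 × 1532 / 5.50 = 752 nm.

752 nm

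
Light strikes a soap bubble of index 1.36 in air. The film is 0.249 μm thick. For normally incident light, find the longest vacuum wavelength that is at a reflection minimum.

677 nm

Top surface (1.0 → 1.36): reflection off a higher-index medium gives a half-wave phase shift.
At the lower boundary (n = 1.36 to n = 1.0) the reflected ray undergoes no phase shift.
Exactly one π shift → a net half-wave offset.
So the condition for destructive reflection is 2 n t = m λ.
λ = 2 n t / m. The longest wavelength is m = 1: λ = 2 × 1.36 × 249 / 1.00 = 677 nm.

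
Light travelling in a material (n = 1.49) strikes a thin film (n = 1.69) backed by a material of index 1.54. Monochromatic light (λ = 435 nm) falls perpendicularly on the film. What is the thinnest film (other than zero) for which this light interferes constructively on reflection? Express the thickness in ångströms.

643 Å

At the upper boundary (n = 1.49 to n = 1.69) the reflected ray undergoes a half-wave phase shift.
Bottom surface (1.69 → 1.54): reflection off a lower-index medium gives no phase shift.
Net: one phase inversion between the two reflected rays.
With one net inversion, constructive interference in reflection requires 2 n t = (m + ½) λ.
Minimum at m = 0: t = λ / (4 n) = 435 / (4 × 1.69) = 64.3 nm.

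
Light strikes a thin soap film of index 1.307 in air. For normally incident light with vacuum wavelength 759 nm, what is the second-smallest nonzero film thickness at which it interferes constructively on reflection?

Top surface (1.0 → 1.307): reflection off a higher-index medium gives a half-wave phase shift.
Ray reflecting at the bottom interface goes from n = 1.307 toward n = 1.0: no phase shift.
Net: one phase inversion between the two reflected rays.
So the condition for constructive reflection is 2 n t = (m + ½) λ.
The second-smallest nonzero thickness corresponds to m = 1: t = (m + ½) λ / (2 n) = 1.50 × 759 / (2 × 1.307) = 436 nm.

436 nm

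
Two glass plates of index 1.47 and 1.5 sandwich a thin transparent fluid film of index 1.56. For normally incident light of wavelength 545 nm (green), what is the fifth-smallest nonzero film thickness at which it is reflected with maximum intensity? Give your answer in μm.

0.786 μm

Top surface (1.47 → 1.56): reflection off a higher-index medium gives a half-wave phase shift.
Ray reflecting at the bottom interface goes from n = 1.56 toward n = 1.5: no phase shift.
Net: one phase inversion between the two reflected rays.
With one net inversion, constructive interference in reflection requires 2 n t = (m + ½) λ.
The fifth-smallest nonzero thickness corresponds to m = 4: t = (m + ½) λ / (2 n) = 4.50 × 545 / (2 × 1.56) = 786 nm.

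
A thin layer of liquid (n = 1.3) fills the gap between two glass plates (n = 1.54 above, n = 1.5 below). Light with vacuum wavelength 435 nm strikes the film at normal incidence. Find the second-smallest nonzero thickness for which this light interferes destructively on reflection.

335 nm

Ray reflecting at the top interface goes from n = 1.54 toward n = 1.3: no phase shift.
Ray reflecting at the bottom interface goes from n = 1.3 toward n = 1.5: a half-wave phase shift.
Net: one phase inversion between the two reflected rays.
With one net inversion, destructive interference in reflection requires 2 n t = m λ.
The second-smallest nonzero thickness corresponds to m = 2: t = m λ / (2 n) = 2.00 × 435 / (2 × 1.3) = 335 nm.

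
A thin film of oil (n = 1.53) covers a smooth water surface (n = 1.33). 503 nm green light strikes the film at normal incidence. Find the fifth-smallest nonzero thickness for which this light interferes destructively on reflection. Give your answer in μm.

At the upper boundary (n = 1.0 to n = 1.53) the reflected ray undergoes a half-wave phase shift.
At the lower boundary (n = 1.53 to n = 1.33) the reflected ray undergoes no phase shift.
Exactly one π shift → a net half-wave offset.
So the condition for destructive reflection is 2 n t = m λ.
The fifth-smallest nonzero thickness corresponds to m = 5: t = m λ / (2 n) = 5.00 × 503 / (2 × 1.53) = 822 nm.

0.822 μm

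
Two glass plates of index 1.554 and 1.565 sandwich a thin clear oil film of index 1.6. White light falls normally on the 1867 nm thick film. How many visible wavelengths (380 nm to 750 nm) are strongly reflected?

8

At the upper boundary (n = 1.554 to n = 1.6) the reflected ray undergoes a half-wave phase shift.
Ray reflecting at the bottom interface goes from n = 1.6 toward n = 1.565: no phase shift.
The two reflections differ by half a wavelength.
For strong reflection here: 2 n t = (m + ½) λ.
λ = 2 n t / (m + ½) = 5974 / (m + ½) nm.
m=7: 797 nm (IR); m=8: 703 nm (visible); m=9: 629 nm (visible); m=10: 569 nm (visible); m=11: 520 nm (visible); m=12: 478 nm (visible); m=13: 443 nm (visible); m=14: 412 nm (visible); m=15: 385 nm (visible); m=16: 362 nm (UV).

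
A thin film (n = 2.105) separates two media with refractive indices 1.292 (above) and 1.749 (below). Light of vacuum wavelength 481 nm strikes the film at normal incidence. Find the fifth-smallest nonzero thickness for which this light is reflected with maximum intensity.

514 nm

Top surface (1.292 → 2.105): reflection off a higher-index medium gives a half-wave phase shift.
Ray reflecting at the bottom interface goes from n = 2.105 toward n = 1.749: no phase shift.
Exactly one π shift → a net half-wave offset.
For strong reflection here: 2 n t = (m + ½) λ.
The fifth-smallest nonzero thickness corresponds to m = 4: t = (m + ½) λ / (2 n) = 4.50 × 481 / (2 × 2.105) = 514 nm.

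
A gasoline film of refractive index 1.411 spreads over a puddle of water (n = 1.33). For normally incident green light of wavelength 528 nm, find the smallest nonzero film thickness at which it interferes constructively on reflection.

93.6 nm

Ray reflecting at the top interface goes from n = 1.0 toward n = 1.411: a half-wave phase shift.
At the lower boundary (n = 1.411 to n = 1.33) the reflected ray undergoes no phase shift.
The two reflections differ by half a wavelength.
So the condition for constructive reflection is 2 n t = (m + ½) λ.
Minimum at m = 0: t = λ / (4 n) = 528 / (4 × 1.411) = 93.6 nm.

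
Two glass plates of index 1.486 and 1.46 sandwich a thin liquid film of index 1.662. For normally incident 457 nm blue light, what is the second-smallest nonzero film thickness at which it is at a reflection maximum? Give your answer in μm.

0.206 μm

Ray reflecting at the top interface goes from n = 1.486 toward n = 1.662: a half-wave phase shift.
Bottom surface (1.662 → 1.46): reflection off a lower-index medium gives no phase shift.
Net: one phase inversion between the two reflected rays.
With one net inversion, constructive interference in reflection requires 2 n t = (m + ½) λ.
The second-smallest nonzero thickness corresponds to m = 1: t = (m + ½) λ / (2 n) = 1.50 × 457 / (2 × 1.662) = 206 nm.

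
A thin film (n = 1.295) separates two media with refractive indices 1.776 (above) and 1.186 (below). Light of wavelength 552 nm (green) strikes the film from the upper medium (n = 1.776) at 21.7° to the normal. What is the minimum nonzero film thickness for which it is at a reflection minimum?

Ray reflecting at the top interface goes from n = 1.776 toward n = 1.295: no phase shift.
At the lower boundary (n = 1.295 to n = 1.186) the reflected ray undergoes no phase shift.
Zero or two π shifts → no net half-wave offset.
So the condition for destructive reflection is 2 n t cos θ_r = (m + ½) λ.
Snell's law: 1.776 sin 21.7° = 1.295 sin θ_r → sin θ_r = 0.507, cos θ_r = 0.862.
Minimum at m = 0: t = λ / (4 n cos θ_r) = 552 / (4 × 1.295 × 0.862) = 124 nm.

124 nm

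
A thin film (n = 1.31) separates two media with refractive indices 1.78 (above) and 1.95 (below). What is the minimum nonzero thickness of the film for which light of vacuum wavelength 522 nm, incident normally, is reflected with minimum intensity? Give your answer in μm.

0.199 μm

At the upper boundary (n = 1.78 to n = 1.31) the reflected ray undergoes no phase shift.
Bottom surface (1.31 → 1.95): reflection off a higher-index medium gives a half-wave phase shift.
The two reflections differ by half a wavelength.
For weak reflection here: 2 n t = m λ.
Minimum nonzero at m = 1: t = λ / (2 n) = 522 / (2 × 1.31) = 199 nm.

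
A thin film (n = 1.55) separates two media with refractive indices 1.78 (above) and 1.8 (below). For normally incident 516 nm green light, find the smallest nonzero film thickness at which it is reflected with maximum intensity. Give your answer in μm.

0.0832 μm

At the upper boundary (n = 1.78 to n = 1.55) the reflected ray undergoes no phase shift.
Ray reflecting at the bottom interface goes from n = 1.55 toward n = 1.8: a half-wave phase shift.
Net: one phase inversion between the two reflected rays.
For strong reflection here: 2 n t = (m + ½) λ.
Minimum at m = 0: t = λ / (4 n) = 516 / (4 × 1.55) = 83.2 nm.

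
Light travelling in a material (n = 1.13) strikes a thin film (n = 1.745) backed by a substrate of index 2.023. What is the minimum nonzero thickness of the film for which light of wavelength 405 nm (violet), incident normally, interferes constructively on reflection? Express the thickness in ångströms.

Top surface (1.13 → 1.745): reflection off a higher-index medium gives a half-wave phase shift.
Ray reflecting at the bottom interface goes from n = 1.745 toward n = 2.023: a half-wave phase shift.
Zero or two π shifts → no net half-wave offset.
So the condition for constructive reflection is 2 n t = m λ.
Minimum nonzero at m = 1: t = λ / (2 n) = 405 / (2 × 1.745) = 116 nm.

1160 Å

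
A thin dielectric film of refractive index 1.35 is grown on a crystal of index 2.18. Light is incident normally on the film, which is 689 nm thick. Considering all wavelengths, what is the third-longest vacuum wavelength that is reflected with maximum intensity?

At the upper boundary (n = 1.0 to n = 1.35) the reflected ray undergoes a half-wave phase shift.
Bottom surface (1.35 → 2.18): reflection off a higher-index medium gives a half-wave phase shift.
Net: no relative phase inversion (both shifts match).
For strong reflection here: 2 n t = m λ.
λ = 2 n t / m. The third-longest wavelength is m = 3: λ = 2 × 1.35 × 689 / 3.00 = 620 nm.

620 nm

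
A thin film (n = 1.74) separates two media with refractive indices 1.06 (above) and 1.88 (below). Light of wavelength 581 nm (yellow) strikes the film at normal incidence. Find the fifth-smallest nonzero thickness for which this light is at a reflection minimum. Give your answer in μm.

Top surface (1.06 → 1.74): reflection off a higher-index medium gives a half-wave phase shift.
At the lower boundary (n = 1.74 to n = 1.88) the reflected ray undergoes a half-wave phase shift.
Net: no relative phase inversion (both shifts match).
With no net inversion, destructive interference in reflection requires 2 n t = (m + ½) λ.
The fifth-smallest nonzero thickness corresponds to m = 4: t = (m + ½) λ / (2 n) = 4.50 × 581 / (2 × 1.74) = 751 nm.

0.751 μm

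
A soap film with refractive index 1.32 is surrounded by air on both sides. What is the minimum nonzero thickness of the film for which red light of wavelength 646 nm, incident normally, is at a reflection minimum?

Top surface (1.0 → 1.32): reflection off a higher-index medium gives a half-wave phase shift.
Ray reflecting at the bottom interface goes from n = 1.32 toward n = 1.0: no phase shift.
The two reflections differ by half a wavelength.
With one net inversion, destructive interference in reflection requires 2 n t = m λ.
Minimum nonzero at m = 1: t = λ / (2 n) = 646 / (2 × 1.32) = 245 nm.

245 nm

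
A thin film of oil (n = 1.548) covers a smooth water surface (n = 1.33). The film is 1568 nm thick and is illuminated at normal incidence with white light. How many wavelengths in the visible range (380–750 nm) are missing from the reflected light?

6

Ray reflecting at the top interface goes from n = 1.0 toward n = 1.548: a half-wave phase shift.
Ray reflecting at the bottom interface goes from n = 1.548 toward n = 1.33: no phase shift.
The two reflections differ by half a wavelength.
With one net inversion, destructive interference in reflection requires 2 n t = m λ.
λ = 2 n t / m = 4855 / m nm.
m=6: 809 nm (IR); m=7: 694 nm (visible); m=8: 607 nm (visible); m=9: 539 nm (visible); m=10: 485 nm (visible); m=11: 441 nm (visible); m=12: 405 nm (visible); m=13: 373 nm (UV).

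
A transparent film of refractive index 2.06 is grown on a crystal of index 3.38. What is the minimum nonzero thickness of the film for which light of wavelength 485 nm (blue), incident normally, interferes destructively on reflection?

Ray reflecting at the top interface goes from n = 1.0 toward n = 2.06: a half-wave phase shift.
Bottom surface (2.06 → 3.38): reflection off a higher-index medium gives a half-wave phase shift.
Net: no relative phase inversion (both shifts match).
So the condition for destructive reflection is 2 n t = (m + ½) λ.
Minimum at m = 0: t = λ / (4 n) = 485 / (4 × 2.06) = 58.9 nm.

58.9 nm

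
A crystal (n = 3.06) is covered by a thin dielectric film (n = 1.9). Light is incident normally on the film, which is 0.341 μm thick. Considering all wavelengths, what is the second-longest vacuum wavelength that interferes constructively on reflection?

648 nm

Ray reflecting at the top interface goes from n = 1.0 toward n = 1.9: a half-wave phase shift.
Bottom surface (1.9 → 3.06): reflection off a higher-index medium gives a half-wave phase shift.
Net: no relative phase inversion (both shifts match).
With no net inversion, constructive interference in reflection requires 2 n t = m λ.
λ = 2 n t / m. The second-longest wavelength is m = 2: λ = 2 × 1.9 × 341 / 2.00 = 648 nm.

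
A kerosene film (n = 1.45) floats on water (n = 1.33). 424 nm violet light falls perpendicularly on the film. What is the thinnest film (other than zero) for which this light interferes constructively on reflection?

73.1 nm

At the upper boundary (n = 1.0 to n = 1.45) the reflected ray undergoes a half-wave phase shift.
Bottom surface (1.45 → 1.33): reflection off a lower-index medium gives no phase shift.
Net: one phase inversion between the two reflected rays.
For bright reflection here: 2 n t = (m + ½) λ.
Minimum at m = 0: t = λ / (4 n) = 424 / (4 × 1.45) = 73.1 nm.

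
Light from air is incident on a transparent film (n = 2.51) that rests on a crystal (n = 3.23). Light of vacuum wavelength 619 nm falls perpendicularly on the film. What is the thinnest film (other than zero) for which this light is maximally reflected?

Top surface (1.0 → 2.51): reflection off a higher-index medium gives a half-wave phase shift.
Ray reflecting at the bottom interface goes from n = 2.51 toward n = 3.23: a half-wave phase shift.
The two reflections carry the same phase change, so no net offset.
For bright reflection here: 2 n t = m λ.
Minimum nonzero at m = 1: t = λ / (2 n) = 619 / (2 × 2.51) = 123 nm.

123 nm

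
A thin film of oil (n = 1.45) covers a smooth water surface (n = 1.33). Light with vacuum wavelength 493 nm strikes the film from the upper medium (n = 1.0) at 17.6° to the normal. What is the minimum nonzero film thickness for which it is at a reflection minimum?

At the upper boundary (n = 1.0 to n = 1.45) the reflected ray undergoes a half-wave phase shift.
At the lower boundary (n = 1.45 to n = 1.33) the reflected ray undergoes no phase shift.
Exactly one π shift → a net half-wave offset.
With one net inversion, destructive interference in reflection requires 2 n t cos θ_r = m λ.
Snell's law: 1.0 sin 17.6° = 1.45 sin θ_r → sin θ_r = 0.209, cos θ_r = 0.978.
Minimum nonzero at m = 1: t = λ / (2 n cos θ_r) = 493 / (2 × 1.45 × 0.978) = 174 nm.

174 nm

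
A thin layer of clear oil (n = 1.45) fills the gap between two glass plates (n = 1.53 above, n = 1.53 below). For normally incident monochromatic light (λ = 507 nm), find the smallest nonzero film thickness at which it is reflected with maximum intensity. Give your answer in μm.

0.0874 μm

At the upper boundary (n = 1.53 to n = 1.45) the reflected ray undergoes no phase shift.
Ray reflecting at the bottom interface goes from n = 1.45 toward n = 1.53: a half-wave phase shift.
Net: one phase inversion between the two reflected rays.
So the condition for constructive reflection is 2 n t = (m + ½) λ.
Minimum at m = 0: t = λ / (4 n) = 507 / (4 × 1.45) = 87.4 nm.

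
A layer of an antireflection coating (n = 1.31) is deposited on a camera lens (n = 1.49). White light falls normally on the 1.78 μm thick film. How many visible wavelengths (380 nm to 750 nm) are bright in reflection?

6

At the upper boundary (n = 1.0 to n = 1.31) the reflected ray undergoes a half-wave phase shift.
At the lower boundary (n = 1.31 to n = 1.49) the reflected ray undergoes a half-wave phase shift.
Zero or two π shifts → no net half-wave offset.
With no net inversion, constructive interference in reflection requires 2 n t = m λ.
λ = 2 n t / m = 4664 / m nm.
m=6: 777 nm (IR); m=7: 666 nm (visible); m=8: 583 nm (visible); m=9: 518 nm (visible); m=10: 466 nm (visible); m=11: 424 nm (visible); m=12: 389 nm (visible); m=13: 359 nm (UV).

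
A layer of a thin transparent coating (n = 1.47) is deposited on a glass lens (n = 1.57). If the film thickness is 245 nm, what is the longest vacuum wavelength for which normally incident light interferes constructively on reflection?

Top surface (1.0 → 1.47): reflection off a higher-index medium gives a half-wave phase shift.
Bottom surface (1.47 → 1.57): reflection off a higher-index medium gives a half-wave phase shift.
The two reflections carry the same phase change, so no net offset.
So the condition for constructive reflection is 2 n t = m λ.
λ = 2 n t / m. The longest wavelength is m = 1: λ = 2 × 1.47 × 245 / 1.00 = 720 nm.

720 nm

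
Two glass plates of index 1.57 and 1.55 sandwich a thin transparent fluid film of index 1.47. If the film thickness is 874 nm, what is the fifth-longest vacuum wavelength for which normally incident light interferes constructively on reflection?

571 nm

Ray reflecting at the top interface goes from n = 1.57 toward n = 1.47: no phase shift.
Bottom surface (1.47 → 1.55): reflection off a higher-index medium gives a half-wave phase shift.
Exactly one π shift → a net half-wave offset.
So the condition for constructive reflection is 2 n t = (m + ½) λ.
λ = 2 n t / (m + ½). The fifth-longest wavelength is m = 4: λ = 2 × 1.47 × 874 / 4.50 = 571 nm.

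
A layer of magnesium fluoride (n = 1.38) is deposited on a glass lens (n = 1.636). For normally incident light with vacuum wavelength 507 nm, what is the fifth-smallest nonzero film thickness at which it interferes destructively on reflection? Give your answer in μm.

0.827 μm

At the upper boundary (n = 1.0 to n = 1.38) the reflected ray undergoes a half-wave phase shift.
Ray reflecting at the bottom interface goes from n = 1.38 toward n = 1.636: a half-wave phase shift.
The two reflections carry the same phase change, so no net offset.
With no net inversion, destructive interference in reflection requires 2 n t = (m + ½) λ.
The fifth-smallest nonzero thickness corresponds to m = 4: t = (m + ½) λ / (2 n) = 4.50 × 507 / (2 × 1.38) = 827 nm.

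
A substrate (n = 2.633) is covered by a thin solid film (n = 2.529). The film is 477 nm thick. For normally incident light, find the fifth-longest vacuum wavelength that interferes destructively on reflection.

536 nm

At the upper boundary (n = 1.0 to n = 2.529) the reflected ray undergoes a half-wave phase shift.
At the lower boundary (n = 2.529 to n = 2.633) the reflected ray undergoes a half-wave phase shift.
Net: no relative phase inversion (both shifts match).
So the condition for destructive reflection is 2 n t = (m + ½) λ.
λ = 2 n t / (m + ½). The fifth-longest wavelength is m = 4: λ = 2 × 2.529 × 477 / 4.50 = 536 nm.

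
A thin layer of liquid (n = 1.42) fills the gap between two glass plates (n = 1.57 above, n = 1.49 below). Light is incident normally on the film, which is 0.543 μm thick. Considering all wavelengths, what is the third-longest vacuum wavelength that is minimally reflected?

Ray reflecting at the top interface goes from n = 1.57 toward n = 1.42: no phase shift.
Ray reflecting at the bottom interface goes from n = 1.42 toward n = 1.49: a half-wave phase shift.
Exactly one π shift → a net half-wave offset.
For dark reflection here: 2 n t = m λ.
λ = 2 n t / m. The third-longest wavelength is m = 3: λ = 2 × 1.42 × 543 / 3.00 = 514 nm.

514 nm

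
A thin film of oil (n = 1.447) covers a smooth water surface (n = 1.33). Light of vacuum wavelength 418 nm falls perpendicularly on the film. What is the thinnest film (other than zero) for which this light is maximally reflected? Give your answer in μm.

0.0722 μm

Ray reflecting at the top interface goes from n = 1.0 toward n = 1.447: a half-wave phase shift.
Ray reflecting at the bottom interface goes from n = 1.447 toward n = 1.33: no phase shift.
Exactly one π shift → a net half-wave offset.
So the condition for constructive reflection is 2 n t = (m + ½) λ.
Minimum at m = 0: t = λ / (4 n) = 418 / (4 × 1.447) = 72.2 nm.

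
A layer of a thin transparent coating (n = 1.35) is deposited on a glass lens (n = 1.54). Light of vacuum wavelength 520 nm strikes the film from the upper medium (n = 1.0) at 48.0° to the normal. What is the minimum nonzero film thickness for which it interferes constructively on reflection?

231 nm

Ray reflecting at the top interface goes from n = 1.0 toward n = 1.35: a half-wave phase shift.
Bottom surface (1.35 → 1.54): reflection off a higher-index medium gives a half-wave phase shift.
Net: no relative phase inversion (both shifts match).
With no net inversion, constructive interference in reflection requires 2 n t cos θ_r = m λ.
Snell's law: 1.0 sin 48.0° = 1.35 sin θ_r → sin θ_r = 0.550, cos θ_r = 0.835.
Minimum nonzero at m = 1: t = λ / (2 n cos θ_r) = 520 / (2 × 1.35 × 0.835) = 231 nm.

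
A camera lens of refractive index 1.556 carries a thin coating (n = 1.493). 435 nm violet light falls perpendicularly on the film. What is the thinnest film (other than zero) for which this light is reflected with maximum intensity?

Top surface (1.0 → 1.493): reflection off a higher-index medium gives a half-wave phase shift.
Ray reflecting at the bottom interface goes from n = 1.493 toward n = 1.556: a half-wave phase shift.
The two reflections carry the same phase change, so no net offset.
With no net inversion, constructive interference in reflection requires 2 n t = m λ.
Minimum nonzero at m = 1: t = λ / (2 n) = 435 / (2 × 1.493) = 146 nm.

146 nm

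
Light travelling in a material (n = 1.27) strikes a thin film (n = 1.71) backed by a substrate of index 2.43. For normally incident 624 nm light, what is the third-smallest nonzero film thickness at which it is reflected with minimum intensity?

At the upper boundary (n = 1.27 to n = 1.71) the reflected ray undergoes a half-wave phase shift.
Ray reflecting at the bottom interface goes from n = 1.71 toward n = 2.43: a half-wave phase shift.
Net: no relative phase inversion (both shifts match).
With no net inversion, destructive interference in reflection requires 2 n t = (m + ½) λ.
The third-smallest nonzero thickness corresponds to m = 2: t = (m + ½) λ / (2 n) = 2.50 × 624 / (2 × 1.71) = 456 nm.

456 nm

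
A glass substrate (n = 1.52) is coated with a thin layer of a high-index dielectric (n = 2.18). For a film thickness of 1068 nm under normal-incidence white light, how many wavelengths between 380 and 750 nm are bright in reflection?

At the upper boundary (n = 1.0 to n = 2.18) the reflected ray undergoes a half-wave phase shift.
At the lower boundary (n = 2.18 to n = 1.52) the reflected ray undergoes no phase shift.
Exactly one π shift → a net half-wave offset.
With one net inversion, constructive interference in reflection requires 2 n t = (m + ½) λ.
λ = 2 n t / (m + ½) = 4656 / (m + ½) nm.
m=5: 847 nm (IR); m=6: 716 nm (visible); m=7: 621 nm (visible); m=8: 548 nm (visible); m=9: 490 nm (visible); m=10: 443 nm (visible); m=11: 405 nm (visible); m=12: 373 nm (UV).

6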